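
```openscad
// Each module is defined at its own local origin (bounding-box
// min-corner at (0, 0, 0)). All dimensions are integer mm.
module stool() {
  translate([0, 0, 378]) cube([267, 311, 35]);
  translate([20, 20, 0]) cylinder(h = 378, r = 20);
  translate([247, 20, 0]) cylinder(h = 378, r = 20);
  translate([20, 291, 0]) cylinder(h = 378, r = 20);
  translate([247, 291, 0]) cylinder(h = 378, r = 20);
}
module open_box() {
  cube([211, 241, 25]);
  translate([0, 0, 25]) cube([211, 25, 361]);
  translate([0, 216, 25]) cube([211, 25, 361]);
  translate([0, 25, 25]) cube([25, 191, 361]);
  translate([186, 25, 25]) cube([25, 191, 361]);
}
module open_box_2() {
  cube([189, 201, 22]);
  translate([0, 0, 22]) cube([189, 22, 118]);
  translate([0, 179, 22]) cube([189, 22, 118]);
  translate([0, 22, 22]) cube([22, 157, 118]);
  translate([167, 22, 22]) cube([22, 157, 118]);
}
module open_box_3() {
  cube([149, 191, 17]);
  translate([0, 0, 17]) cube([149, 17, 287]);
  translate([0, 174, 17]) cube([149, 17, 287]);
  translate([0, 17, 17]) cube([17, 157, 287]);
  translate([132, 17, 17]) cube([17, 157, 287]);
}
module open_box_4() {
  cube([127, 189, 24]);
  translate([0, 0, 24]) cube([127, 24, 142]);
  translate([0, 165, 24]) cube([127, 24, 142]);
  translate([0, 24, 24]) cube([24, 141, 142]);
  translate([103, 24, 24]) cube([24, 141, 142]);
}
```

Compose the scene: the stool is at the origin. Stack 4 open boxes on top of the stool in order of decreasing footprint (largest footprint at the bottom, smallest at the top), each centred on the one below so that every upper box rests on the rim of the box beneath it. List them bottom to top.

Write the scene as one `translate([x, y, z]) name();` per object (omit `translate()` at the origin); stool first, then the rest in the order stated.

stool();
translate([28, 35, 413]) open_box();
translate([39, 55, 799]) open_box_2();
translate([59, 60, 939]) open_box_3();
translate([70, 61, 1243]) open_box_4();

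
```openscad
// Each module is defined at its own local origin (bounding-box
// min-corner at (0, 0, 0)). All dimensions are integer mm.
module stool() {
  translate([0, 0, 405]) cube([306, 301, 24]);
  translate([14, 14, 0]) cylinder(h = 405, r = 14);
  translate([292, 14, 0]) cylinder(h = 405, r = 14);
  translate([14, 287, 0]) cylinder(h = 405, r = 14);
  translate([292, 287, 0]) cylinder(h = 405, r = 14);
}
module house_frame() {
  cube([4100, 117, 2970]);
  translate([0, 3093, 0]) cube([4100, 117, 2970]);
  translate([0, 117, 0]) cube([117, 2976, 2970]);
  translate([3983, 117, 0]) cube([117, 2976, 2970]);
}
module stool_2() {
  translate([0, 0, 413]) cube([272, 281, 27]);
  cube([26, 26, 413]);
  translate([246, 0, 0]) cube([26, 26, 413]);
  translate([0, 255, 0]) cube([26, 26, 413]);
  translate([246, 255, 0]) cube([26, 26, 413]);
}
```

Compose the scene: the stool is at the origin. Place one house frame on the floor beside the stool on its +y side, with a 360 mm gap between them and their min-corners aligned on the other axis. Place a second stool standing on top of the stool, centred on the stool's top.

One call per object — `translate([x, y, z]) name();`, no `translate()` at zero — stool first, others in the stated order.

stool();
translate([0, 661, 0]) house_frame();
translate([17, 10, 429]) stool_2();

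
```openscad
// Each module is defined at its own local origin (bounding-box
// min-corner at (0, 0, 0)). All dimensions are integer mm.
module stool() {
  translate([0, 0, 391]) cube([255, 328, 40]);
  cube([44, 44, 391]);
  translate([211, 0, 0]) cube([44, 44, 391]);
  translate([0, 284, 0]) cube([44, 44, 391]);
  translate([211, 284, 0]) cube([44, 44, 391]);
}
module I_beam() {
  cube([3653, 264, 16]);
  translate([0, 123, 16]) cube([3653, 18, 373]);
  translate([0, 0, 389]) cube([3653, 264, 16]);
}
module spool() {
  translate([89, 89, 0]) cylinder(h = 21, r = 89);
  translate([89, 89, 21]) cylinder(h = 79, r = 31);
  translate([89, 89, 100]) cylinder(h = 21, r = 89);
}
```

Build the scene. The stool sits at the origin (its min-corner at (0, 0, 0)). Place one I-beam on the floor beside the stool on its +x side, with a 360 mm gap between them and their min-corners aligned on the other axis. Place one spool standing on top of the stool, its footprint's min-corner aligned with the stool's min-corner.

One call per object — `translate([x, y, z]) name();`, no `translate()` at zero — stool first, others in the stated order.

stool();
translate([615, 0, 0]) I_beam();
translate([0, 0, 431]) spool();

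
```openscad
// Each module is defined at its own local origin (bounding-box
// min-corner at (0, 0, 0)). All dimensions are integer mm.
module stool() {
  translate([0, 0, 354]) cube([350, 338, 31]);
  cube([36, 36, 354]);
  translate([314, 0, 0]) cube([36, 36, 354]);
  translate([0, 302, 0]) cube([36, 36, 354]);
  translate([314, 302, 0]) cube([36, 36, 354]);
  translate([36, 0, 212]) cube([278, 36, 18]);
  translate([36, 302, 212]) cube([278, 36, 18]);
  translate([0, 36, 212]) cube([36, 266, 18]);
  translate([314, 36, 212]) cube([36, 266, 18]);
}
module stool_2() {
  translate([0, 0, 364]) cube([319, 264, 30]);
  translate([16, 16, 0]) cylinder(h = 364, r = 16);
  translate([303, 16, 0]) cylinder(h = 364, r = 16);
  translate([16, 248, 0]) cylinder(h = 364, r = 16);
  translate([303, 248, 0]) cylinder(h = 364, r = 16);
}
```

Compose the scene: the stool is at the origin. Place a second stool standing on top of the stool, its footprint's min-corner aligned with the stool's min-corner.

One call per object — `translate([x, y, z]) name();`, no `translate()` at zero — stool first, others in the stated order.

stool();
translate([0, 0, 385]) stool_2();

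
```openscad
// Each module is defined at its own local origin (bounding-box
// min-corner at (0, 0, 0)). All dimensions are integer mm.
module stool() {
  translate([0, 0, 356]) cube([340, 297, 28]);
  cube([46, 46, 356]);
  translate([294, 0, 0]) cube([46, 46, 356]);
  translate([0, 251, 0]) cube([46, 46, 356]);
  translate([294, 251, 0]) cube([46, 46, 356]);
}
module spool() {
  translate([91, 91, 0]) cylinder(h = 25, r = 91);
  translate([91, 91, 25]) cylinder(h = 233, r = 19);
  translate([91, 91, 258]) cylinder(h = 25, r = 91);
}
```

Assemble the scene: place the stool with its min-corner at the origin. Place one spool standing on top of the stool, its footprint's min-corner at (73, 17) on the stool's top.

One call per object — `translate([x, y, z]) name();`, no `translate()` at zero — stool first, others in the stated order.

stool();
translate([73, 17, 384]) spool();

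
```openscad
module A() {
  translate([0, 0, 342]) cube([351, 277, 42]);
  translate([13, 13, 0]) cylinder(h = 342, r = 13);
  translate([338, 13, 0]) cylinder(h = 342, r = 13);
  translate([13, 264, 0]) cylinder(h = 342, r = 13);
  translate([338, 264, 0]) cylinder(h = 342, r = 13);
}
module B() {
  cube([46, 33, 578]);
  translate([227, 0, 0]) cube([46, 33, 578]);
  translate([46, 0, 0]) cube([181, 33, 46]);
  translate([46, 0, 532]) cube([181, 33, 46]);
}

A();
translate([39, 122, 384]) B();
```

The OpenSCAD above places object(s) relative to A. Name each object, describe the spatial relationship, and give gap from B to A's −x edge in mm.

A is a stool. B is a picture frame. The picture frame is on top of the stool, centred. The gap from the picture frame to the stool's −x edge is 39 mm.

The picture frame's min-x is at 39; the stool's min-x is 0; gap = 39 mm.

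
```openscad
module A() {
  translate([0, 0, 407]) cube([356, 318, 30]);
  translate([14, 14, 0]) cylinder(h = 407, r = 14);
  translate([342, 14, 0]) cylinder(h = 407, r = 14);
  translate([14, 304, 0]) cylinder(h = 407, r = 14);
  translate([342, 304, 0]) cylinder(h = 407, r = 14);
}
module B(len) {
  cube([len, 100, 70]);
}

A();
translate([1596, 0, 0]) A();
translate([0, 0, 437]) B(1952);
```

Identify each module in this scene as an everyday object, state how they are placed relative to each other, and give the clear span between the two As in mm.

A is a stool. B is a beam. A beam spans the tops of two stools. The clear span between the two stools is 1240 mm.

Second stool starts at x = 1596; first ends at x = 356; clear span = 1596 − 356 = 1240 mm.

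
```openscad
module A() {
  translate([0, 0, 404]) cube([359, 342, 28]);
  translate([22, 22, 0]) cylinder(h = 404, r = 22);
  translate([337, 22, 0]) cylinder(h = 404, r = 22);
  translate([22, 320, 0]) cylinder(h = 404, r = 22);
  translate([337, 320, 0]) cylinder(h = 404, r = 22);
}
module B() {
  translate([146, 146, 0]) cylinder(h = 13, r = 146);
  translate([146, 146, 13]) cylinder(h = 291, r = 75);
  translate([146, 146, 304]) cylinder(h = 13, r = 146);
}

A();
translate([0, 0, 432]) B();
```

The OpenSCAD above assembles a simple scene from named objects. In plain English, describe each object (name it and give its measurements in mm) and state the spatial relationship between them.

A is a four-legged stool. The seat is a 359×342×28 mm slab whose top surface is at z = 432 mm; four round legs, each 44 mm in diameter, run from the floor (z = 0) to the underside of the seat, each leg's axis is inset half a diameter from the nearest pair of seat edges (so the leg's bounding box is flush with the corner).

B is a spool: two coaxial disc flanges of radius 146 mm and thickness 13 mm, joined by a core cylinder of radius 75 mm and height 291 mm. The lower flange rests on z = 0 and the three cylinders share a vertical axis.

The spool is on top of the stool.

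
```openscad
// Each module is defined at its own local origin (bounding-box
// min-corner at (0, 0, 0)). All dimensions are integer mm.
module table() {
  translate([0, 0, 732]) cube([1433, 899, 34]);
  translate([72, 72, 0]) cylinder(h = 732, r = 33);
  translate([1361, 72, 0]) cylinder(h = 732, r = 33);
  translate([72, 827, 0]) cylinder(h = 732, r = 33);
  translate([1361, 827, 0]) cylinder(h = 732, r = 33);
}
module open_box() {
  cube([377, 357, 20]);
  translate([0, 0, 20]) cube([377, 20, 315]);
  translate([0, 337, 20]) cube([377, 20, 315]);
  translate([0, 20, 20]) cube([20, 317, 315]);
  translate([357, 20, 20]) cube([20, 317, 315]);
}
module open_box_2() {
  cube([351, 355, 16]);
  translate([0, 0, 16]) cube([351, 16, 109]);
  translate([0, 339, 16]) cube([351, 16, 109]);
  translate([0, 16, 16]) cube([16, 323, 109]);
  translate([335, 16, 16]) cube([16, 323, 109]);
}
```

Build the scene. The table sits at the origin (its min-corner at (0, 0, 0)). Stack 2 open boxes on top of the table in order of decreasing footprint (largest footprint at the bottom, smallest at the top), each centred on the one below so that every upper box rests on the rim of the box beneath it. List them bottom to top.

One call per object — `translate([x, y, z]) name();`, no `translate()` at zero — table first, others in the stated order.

table();
translate([528, 271, 766]) open_box();
translate([541, 272, 1101]) open_box_2();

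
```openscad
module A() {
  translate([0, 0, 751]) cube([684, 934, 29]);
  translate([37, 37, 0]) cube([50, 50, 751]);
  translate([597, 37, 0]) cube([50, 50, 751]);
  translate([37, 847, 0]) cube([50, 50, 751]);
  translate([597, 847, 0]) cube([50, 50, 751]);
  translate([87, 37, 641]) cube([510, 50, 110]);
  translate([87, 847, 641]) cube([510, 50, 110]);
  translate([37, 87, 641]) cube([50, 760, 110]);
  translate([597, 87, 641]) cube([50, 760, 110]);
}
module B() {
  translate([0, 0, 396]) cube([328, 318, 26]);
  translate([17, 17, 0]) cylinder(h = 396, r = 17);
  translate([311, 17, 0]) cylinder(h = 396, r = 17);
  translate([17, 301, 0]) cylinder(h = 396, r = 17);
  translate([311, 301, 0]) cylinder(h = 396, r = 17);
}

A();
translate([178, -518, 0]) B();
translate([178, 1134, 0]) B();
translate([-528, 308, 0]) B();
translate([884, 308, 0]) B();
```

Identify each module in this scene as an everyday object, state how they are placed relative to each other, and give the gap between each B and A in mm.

A is a table. B is a stool. Four stools sit around the table at the −y, +y, −x, +x sides. The gap between each stool and the table is 200 mm.

Each stool's nearest face is 200 mm from the table's bounding box.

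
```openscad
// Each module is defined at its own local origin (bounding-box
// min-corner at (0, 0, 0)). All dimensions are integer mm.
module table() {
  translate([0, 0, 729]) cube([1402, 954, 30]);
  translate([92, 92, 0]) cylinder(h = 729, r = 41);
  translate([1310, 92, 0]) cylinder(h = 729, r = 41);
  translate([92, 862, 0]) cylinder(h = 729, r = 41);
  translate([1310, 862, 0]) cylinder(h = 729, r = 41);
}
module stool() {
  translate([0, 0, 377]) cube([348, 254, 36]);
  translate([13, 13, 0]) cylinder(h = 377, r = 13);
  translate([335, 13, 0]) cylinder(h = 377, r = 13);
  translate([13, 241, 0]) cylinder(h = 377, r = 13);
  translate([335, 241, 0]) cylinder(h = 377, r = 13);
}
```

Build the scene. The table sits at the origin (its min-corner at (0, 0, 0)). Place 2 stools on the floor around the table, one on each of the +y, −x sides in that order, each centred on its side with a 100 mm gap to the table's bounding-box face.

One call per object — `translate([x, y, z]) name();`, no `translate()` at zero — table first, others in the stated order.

table();
translate([527, 1054, 0]) stool();
translate([-448, 350, 0]) stool();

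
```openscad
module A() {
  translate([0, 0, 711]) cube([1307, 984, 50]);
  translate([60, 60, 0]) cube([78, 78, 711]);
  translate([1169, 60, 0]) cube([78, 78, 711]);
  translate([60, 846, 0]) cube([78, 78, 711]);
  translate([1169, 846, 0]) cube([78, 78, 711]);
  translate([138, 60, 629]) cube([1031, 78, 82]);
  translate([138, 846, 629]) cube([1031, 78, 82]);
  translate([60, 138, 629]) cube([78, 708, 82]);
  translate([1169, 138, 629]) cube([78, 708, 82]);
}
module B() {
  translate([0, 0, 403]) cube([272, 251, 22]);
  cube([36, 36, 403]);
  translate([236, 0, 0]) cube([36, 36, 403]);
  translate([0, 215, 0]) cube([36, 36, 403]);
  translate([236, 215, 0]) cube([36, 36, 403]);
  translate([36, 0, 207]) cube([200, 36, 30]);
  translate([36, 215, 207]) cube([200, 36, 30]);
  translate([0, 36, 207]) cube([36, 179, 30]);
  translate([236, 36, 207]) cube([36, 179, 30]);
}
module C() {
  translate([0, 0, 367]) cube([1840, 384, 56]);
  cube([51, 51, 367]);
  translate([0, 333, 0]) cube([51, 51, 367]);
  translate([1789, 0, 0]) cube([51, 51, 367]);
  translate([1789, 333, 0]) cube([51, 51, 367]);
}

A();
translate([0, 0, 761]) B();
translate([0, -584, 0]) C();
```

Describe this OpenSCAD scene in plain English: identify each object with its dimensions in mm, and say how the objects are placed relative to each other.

A is a table with a 1307×984 mm rectangular top, 50 mm thick, top surface at z = 761 mm, supported by four 78×78 mm square legs, each inset 60 mm from the nearest pair of top edges, running from the floor. Four apron rails, 78 mm thick and 82 mm tall, run between adjacent legs with their top edges flush with the underside of the top and their outer faces flush with the legs' outer faces.

B is a four-legged stool. The seat is 272×251 mm, 22 mm thick, top at z = 425 mm. It stands on four square legs, each 36×36 mm in cross-section, from z = 0 to the seat underside, each flush with a corner of the seat. Four stretchers, 36 mm wide and 30 mm tall, connect adjacent legs with their undersides at z = 207 mm, each running between the inner faces of the legs it joins and aligned with the legs' outer faces on the other axis.

C is a bench: a 1840×384 mm seat slab, 56 mm thick, top at z = 423 mm, on four 51×51 mm square legs flush with the seat corners and standing on z = 0.

The stool is on top of the table. The bench is on the floor beside the table on its −y side.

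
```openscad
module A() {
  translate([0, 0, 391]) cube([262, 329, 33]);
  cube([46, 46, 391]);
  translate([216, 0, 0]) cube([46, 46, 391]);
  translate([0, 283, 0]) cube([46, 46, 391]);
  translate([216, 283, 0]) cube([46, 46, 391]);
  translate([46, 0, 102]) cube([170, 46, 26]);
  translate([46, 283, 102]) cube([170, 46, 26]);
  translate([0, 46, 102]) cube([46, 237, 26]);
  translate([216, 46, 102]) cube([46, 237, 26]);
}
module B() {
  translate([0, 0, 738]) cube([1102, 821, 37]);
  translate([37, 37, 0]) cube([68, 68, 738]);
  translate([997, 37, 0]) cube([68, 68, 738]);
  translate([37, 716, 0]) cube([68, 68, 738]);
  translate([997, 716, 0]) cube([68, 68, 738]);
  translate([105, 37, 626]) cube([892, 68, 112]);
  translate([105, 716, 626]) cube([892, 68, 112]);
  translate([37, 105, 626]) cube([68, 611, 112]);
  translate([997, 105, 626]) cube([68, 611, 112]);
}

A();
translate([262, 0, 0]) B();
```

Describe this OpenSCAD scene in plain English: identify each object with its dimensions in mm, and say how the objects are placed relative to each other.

A is a simple wooden stool: a rectangular seat 262 mm (x) by 329 mm (y), 33 mm thick, top face at z = 424 mm, on four square legs, each 46×46 mm in cross-section. The legs rest on z = 0, each flush with a corner of the seat. Four stretchers, 46 mm wide and 26 mm tall, connect adjacent legs with their undersides at z = 102 mm, each running between the inner faces of the legs it joins and aligned with the legs' outer faces on the other axis.

B is a rectangular dining table. The top is 1102×821×37 mm with its upper surface at z = 775 mm. It stands on four 68×68 mm square legs, each inset 37 mm from the nearest pair of top edges, running from the floor to the underside of the top. Four apron rails, 68 mm thick and 112 mm tall, run between adjacent legs with their top edges flush with the underside of the top and their outer faces flush with the legs' outer faces.

The table is against the stool's +x side, with their −y faces flush.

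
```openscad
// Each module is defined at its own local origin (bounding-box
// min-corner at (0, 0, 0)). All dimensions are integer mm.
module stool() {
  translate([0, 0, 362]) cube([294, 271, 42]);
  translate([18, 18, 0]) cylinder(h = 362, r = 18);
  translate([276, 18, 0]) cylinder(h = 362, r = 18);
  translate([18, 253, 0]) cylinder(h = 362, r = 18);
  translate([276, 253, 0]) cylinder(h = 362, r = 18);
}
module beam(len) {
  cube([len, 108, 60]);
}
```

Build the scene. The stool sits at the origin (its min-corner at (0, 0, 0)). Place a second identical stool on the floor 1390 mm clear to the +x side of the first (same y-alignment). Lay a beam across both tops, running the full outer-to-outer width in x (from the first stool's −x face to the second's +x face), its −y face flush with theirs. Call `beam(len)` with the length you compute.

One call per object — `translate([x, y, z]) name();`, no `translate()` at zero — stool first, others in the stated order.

stool();
translate([1684, 0, 0]) stool();
translate([0, 0, 404]) beam(1978);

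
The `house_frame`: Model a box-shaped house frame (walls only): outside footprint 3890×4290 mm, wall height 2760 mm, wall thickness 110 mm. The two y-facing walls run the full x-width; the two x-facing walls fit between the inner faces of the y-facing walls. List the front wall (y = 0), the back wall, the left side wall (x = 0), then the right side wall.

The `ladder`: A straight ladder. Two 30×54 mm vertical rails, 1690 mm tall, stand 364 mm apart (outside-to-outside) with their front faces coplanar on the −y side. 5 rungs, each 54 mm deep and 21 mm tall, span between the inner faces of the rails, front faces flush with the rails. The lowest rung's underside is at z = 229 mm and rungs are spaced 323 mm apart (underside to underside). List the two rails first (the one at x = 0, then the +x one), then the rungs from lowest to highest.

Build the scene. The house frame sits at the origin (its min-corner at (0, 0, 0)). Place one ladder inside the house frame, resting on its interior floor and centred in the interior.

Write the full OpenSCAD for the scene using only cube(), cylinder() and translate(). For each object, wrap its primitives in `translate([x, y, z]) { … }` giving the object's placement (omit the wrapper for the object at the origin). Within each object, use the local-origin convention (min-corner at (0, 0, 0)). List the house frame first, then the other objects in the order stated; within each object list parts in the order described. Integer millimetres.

cube([3890, 110, 2760]);
translate([0, 4180, 0]) cube([3890, 110, 2760]);
translate([0, 110, 0]) cube([110, 4070, 2760]);
translate([3780, 110, 0]) cube([110, 4070, 2760]);
translate([1763, 2118, 0]) {
  cube([30, 54, 1690]);
  translate([334, 0, 0]) cube([30, 54, 1690]);
  translate([30, 0, 229]) cube([304, 54, 21]);
  translate([30, 0, 552]) cube([304, 54, 21]);
  translate([30, 0, 875]) cube([304, 54, 21]);
  translate([30, 0, 1198]) cube([304, 54, 21]);
  translate([30, 0, 1521]) cube([304, 54, 21]);
}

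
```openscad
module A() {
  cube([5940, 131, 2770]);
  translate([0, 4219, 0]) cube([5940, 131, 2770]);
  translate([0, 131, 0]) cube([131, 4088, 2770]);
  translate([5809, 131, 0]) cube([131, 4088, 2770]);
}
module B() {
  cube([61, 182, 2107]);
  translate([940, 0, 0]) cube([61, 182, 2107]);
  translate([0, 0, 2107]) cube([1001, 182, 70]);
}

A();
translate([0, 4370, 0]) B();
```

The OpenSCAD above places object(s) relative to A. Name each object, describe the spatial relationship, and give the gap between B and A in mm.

A is a house frame. B is a door frame. The door frame is on the floor beside the house frame on its +y side. The gap between the door frame and the house frame is 20 mm.

The door frame's nearest face is 20 mm from the house frame's +y face.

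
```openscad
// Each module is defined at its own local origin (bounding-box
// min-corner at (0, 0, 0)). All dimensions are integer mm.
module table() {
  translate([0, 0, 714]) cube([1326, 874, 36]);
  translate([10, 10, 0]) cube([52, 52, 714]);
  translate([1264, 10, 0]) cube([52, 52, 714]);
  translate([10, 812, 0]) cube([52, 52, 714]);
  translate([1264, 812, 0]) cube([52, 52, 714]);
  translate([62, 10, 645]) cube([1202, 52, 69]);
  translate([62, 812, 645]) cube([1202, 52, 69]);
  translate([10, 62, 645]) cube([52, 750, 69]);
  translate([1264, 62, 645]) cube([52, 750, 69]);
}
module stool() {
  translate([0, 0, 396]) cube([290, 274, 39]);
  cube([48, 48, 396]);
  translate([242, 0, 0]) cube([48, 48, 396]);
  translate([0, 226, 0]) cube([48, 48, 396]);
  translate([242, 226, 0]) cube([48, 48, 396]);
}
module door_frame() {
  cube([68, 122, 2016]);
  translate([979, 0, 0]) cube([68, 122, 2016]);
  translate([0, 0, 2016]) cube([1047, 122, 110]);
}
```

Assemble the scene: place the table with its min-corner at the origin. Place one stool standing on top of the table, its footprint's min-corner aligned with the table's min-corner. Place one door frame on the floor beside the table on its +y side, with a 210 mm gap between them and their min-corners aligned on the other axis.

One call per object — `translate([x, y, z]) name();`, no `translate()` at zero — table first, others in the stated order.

table();
translate([0, 0, 750]) stool();
translate([0, 1084, 0]) door_frame();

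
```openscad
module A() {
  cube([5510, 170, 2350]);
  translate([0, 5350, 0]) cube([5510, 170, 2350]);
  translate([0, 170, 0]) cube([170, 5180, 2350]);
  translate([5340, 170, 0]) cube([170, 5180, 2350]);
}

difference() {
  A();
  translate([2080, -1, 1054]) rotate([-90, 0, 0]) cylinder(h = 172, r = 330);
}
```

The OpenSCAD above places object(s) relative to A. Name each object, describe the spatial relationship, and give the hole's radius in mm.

The subtracted cylinder has r = 330 mm.

A is a house frame. The house frame has a circular hole through its front wall. The hole's radius is 330 mm.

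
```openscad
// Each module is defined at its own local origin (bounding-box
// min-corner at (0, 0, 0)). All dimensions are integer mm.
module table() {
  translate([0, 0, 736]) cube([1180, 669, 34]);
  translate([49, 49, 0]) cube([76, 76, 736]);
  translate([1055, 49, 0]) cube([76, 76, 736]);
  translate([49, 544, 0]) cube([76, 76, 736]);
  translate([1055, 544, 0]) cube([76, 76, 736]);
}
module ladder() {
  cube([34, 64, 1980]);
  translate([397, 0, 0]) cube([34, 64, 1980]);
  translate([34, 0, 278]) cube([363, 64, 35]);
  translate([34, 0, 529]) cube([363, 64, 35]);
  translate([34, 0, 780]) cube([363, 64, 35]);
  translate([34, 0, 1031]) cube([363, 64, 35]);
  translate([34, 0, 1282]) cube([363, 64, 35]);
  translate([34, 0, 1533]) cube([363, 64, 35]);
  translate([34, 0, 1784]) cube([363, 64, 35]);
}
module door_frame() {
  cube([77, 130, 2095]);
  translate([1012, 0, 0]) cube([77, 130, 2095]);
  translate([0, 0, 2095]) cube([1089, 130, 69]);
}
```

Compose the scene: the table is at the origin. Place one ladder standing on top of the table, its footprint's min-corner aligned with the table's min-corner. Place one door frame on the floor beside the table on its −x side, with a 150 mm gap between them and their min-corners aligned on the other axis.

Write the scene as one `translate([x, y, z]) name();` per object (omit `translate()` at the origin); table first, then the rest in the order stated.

table();
translate([0, 0, 770]) ladder();
translate([-1239, 0, 0]) door_frame();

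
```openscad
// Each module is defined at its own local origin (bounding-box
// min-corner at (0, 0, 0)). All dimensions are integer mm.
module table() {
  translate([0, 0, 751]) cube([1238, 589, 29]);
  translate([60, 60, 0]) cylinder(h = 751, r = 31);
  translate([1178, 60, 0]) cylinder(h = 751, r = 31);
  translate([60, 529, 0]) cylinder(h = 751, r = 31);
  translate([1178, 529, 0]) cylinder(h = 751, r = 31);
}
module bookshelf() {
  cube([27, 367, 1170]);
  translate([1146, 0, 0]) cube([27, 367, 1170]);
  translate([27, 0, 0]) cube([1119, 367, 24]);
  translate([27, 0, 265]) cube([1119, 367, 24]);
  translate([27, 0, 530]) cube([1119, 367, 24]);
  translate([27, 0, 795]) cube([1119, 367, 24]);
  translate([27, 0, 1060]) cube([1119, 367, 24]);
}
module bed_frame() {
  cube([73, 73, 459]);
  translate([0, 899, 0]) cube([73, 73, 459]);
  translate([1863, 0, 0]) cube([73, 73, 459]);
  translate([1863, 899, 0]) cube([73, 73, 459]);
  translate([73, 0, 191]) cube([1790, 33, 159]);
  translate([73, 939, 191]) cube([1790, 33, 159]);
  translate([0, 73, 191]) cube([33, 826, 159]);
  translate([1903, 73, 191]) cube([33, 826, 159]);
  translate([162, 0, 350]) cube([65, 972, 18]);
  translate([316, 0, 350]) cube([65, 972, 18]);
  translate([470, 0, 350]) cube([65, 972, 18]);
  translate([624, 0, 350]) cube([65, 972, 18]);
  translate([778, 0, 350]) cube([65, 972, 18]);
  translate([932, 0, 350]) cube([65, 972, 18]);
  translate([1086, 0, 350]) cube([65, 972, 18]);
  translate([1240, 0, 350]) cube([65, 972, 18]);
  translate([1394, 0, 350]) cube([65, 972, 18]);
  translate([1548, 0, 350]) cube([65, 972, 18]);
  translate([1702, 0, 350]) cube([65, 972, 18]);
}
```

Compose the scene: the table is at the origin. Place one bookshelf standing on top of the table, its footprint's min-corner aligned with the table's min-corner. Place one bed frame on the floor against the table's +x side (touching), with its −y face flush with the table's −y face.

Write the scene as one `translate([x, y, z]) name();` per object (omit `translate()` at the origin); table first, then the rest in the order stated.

table();
translate([0, 0, 780]) bookshelf();
translate([1238, 0, 0]) bed_frame();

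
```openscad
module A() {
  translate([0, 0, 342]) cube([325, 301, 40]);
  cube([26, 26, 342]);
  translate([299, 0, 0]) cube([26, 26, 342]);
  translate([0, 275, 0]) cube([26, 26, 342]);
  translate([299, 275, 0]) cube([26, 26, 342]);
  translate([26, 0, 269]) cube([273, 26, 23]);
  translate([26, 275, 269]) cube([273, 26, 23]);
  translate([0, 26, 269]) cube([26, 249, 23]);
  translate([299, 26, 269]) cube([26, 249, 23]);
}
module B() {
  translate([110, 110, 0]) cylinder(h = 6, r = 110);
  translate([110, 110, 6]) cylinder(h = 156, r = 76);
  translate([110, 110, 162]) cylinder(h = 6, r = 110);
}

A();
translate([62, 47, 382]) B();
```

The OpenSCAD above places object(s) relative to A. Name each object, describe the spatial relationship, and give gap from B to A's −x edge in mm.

A is a stool. B is a spool. The spool is on top of the stool. The gap from the spool to the stool's −x edge is 62 mm.

The spool's min-x is at 62; the stool's min-x is 0; gap = 62 mm.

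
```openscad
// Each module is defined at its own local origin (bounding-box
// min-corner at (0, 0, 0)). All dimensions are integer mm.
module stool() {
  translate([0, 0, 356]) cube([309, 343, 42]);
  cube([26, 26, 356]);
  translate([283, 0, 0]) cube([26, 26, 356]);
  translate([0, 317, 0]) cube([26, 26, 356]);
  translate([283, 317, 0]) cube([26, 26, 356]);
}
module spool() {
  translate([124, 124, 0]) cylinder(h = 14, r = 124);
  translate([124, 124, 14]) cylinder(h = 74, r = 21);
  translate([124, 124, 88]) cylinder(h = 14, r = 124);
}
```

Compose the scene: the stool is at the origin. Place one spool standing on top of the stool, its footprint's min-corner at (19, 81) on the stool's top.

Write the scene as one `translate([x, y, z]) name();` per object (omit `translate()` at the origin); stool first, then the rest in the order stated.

stool();
translate([19, 81, 398]) spool();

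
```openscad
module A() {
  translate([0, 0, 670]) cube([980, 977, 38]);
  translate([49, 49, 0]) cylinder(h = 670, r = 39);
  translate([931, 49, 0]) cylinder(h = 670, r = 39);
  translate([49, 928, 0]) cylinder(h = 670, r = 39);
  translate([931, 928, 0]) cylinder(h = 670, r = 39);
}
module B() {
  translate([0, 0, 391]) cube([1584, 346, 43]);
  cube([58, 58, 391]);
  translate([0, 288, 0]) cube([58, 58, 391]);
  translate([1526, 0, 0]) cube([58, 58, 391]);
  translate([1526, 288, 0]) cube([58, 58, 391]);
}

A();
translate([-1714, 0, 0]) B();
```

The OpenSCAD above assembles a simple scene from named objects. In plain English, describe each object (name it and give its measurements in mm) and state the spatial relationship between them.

A is a table with a 980×977 mm rectangular top, 38 mm thick, top surface at z = 708 mm, supported by four round legs of 78 mm diameter, each leg's bounding box inset 10 mm from the nearest pair of top edges, running from the floor.

B is a long wooden bench with a 1584 mm (x) × 346 mm (y) seat, 43 mm thick, its top surface 434 mm above the floor. Four 58 mm square legs at the seat corners, flush with the edges, run from z = 0 to the seat underside.

The bench is on the floor beside the table on its −x side.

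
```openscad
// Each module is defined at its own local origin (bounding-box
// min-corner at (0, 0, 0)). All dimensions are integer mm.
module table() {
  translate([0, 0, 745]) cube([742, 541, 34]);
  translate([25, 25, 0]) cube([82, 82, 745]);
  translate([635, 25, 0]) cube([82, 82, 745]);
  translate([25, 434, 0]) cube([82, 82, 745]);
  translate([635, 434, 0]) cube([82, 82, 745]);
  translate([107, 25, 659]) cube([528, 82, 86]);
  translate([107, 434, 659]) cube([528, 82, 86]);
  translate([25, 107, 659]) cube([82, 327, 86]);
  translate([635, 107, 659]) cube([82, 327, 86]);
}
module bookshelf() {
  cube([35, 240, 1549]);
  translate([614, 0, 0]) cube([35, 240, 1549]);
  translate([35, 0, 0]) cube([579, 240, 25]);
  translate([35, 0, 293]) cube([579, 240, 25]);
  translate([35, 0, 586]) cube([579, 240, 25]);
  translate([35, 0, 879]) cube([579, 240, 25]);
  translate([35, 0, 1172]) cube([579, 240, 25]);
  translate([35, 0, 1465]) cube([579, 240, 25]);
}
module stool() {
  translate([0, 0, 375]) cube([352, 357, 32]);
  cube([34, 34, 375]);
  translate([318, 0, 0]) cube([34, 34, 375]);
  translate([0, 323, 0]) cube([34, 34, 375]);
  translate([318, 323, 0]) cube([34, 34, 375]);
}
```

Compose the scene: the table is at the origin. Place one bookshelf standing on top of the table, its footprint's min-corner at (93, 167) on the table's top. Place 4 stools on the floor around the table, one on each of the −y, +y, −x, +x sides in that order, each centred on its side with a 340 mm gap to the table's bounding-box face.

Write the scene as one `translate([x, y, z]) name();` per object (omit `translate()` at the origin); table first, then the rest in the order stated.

table();
translate([93, 167, 779]) bookshelf();
translate([195, -697, 0]) stool();
translate([195, 881, 0]) stool();
translate([-692, 92, 0]) stool();
translate([1082, 92, 0]) stool();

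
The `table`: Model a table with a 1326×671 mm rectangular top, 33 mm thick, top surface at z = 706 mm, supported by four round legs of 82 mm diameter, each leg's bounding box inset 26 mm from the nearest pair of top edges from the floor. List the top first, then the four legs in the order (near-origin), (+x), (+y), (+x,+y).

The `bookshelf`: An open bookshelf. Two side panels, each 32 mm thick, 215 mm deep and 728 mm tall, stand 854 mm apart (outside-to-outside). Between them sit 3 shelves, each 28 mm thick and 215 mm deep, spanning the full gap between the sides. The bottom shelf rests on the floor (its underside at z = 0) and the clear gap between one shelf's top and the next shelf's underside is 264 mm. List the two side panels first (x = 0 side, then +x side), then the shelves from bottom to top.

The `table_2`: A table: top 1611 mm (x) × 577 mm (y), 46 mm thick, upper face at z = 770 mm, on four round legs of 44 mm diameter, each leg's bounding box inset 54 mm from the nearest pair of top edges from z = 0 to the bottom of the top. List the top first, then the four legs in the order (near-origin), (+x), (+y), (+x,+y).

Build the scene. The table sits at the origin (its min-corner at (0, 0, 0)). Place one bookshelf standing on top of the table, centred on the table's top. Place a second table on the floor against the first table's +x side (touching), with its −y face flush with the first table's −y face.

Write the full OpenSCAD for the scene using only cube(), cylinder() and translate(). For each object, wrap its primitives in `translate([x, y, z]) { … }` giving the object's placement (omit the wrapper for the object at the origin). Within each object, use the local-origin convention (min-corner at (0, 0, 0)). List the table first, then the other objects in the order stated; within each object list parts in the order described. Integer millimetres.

translate([0, 0, 673]) cube([1326, 671, 33]);
translate([67, 67, 0]) cylinder(h = 673, r = 41);
translate([1259, 67, 0]) cylinder(h = 673, r = 41);
translate([67, 604, 0]) cylinder(h = 673, r = 41);
translate([1259, 604, 0]) cylinder(h = 673, r = 41);
translate([236, 228, 706]) {
  cube([32, 215, 728]);
  translate([822, 0, 0]) cube([32, 215, 728]);
  translate([32, 0, 0]) cube([790, 215, 28]);
  translate([32, 0, 292]) cube([790, 215, 28]);
  translate([32, 0, 584]) cube([790, 215, 28]);
}
translate([1326, 0, 0]) {
  translate([0, 0, 724]) cube([1611, 577, 46]);
  translate([76, 76, 0]) cylinder(h = 724, r = 22);
  translate([1535, 76, 0]) cylinder(h = 724, r = 22);
  translate([76, 501, 0]) cylinder(h = 724, r = 22);
  translate([1535, 501, 0]) cylinder(h = 724, r = 22);
}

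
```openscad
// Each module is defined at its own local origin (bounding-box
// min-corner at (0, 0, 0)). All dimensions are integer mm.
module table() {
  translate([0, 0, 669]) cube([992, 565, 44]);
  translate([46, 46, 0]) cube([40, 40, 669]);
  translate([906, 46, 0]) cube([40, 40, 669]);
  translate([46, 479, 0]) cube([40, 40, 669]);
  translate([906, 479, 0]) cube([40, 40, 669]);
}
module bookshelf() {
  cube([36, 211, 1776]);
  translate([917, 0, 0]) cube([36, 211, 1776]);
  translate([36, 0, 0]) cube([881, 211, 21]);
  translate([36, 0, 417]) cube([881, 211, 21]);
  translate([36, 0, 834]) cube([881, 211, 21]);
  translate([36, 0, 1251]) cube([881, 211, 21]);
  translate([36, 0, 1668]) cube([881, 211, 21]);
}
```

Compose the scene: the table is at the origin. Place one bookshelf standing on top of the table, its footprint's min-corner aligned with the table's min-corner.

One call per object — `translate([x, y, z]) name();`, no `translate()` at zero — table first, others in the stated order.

table();
translate([0, 0, 713]) bookshelf();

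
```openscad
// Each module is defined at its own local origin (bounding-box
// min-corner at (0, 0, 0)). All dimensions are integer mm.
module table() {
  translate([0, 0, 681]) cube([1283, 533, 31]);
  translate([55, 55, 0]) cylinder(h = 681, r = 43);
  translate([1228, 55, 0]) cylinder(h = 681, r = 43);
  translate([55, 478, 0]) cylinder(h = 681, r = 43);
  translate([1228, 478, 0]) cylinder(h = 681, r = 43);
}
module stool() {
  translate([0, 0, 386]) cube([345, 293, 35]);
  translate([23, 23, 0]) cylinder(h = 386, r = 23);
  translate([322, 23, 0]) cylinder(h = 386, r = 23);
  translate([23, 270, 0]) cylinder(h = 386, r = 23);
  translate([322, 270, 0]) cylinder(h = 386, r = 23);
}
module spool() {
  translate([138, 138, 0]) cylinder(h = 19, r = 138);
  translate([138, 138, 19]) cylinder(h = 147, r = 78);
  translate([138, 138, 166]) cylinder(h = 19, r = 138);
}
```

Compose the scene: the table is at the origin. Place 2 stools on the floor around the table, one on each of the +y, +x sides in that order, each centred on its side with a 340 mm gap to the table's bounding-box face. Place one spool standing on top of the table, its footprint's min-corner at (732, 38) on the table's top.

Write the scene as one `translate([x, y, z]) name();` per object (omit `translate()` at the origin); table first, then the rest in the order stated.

table();
translate([469, 873, 0]) stool();
translate([1623, 120, 0]) stool();
translate([732, 38, 712]) spool();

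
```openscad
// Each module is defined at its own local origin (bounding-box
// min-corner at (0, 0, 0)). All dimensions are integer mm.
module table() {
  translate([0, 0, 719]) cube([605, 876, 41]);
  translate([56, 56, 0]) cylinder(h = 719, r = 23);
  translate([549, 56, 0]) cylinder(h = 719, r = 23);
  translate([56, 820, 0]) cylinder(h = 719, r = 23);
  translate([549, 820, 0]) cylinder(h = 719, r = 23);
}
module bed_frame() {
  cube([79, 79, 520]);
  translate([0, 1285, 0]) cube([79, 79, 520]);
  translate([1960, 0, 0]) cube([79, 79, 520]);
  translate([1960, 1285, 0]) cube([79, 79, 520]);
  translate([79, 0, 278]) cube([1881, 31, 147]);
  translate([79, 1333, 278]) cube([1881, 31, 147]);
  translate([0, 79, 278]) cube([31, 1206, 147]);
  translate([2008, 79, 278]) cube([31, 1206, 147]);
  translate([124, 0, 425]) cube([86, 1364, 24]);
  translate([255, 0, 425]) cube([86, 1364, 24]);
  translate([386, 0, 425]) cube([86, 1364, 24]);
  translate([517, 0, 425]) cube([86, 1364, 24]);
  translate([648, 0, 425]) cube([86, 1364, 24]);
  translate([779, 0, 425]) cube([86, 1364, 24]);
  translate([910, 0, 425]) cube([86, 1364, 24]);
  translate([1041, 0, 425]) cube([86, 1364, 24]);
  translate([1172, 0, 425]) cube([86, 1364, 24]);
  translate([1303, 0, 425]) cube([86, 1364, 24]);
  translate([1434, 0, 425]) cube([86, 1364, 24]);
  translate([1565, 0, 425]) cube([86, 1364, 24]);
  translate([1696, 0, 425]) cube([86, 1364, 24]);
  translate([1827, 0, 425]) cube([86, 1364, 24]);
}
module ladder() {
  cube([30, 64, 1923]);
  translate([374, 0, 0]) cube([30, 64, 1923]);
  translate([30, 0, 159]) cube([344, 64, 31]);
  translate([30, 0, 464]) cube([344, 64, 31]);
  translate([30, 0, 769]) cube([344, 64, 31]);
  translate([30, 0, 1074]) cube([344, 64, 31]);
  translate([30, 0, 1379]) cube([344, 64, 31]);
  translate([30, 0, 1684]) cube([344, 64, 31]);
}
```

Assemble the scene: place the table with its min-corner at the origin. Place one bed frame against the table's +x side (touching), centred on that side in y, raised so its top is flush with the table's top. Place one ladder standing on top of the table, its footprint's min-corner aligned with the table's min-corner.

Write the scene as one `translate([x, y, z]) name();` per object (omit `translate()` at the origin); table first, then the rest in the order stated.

table();
translate([605, -244, 240]) bed_frame();
translate([0, 0, 760]) ladder();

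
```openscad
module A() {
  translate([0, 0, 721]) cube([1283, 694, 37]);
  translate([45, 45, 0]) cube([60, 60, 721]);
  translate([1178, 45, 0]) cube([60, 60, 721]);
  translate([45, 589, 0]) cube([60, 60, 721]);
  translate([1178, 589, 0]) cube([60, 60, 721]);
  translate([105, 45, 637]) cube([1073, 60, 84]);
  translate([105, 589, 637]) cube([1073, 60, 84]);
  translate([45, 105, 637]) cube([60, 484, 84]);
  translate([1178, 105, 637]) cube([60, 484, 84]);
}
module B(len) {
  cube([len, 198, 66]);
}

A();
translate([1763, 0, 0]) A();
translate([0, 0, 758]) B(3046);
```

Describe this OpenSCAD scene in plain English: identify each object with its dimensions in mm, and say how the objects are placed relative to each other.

A is a rectangular dining table. The top is 1283×694×37 mm with its upper surface at z = 758 mm. It stands on four 60×60 mm square legs, each inset 45 mm from the nearest pair of top edges, running from the floor to the underside of the top. Four apron rails, 60 mm thick and 84 mm tall, run between adjacent legs with their top edges flush with the underside of the top and their outer faces flush with the legs' outer faces.

B is a rectangular beam 3046 mm long (x), 198 mm deep (y), 66 mm thick (z).

The beam spans the tops of two tables placed 480 mm apart, resting at z = 758 mm.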